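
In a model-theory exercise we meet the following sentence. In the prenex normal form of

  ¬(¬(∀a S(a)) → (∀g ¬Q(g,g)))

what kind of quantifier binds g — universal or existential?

existential

Rewrite implications/biconditionals: A → B as ¬A ∨ B.
  ¬(¬¬(∀a S(a)) ∨ (∀g ¬Q(g,g)))
Drive negations inward (¬∀x A ≡ ∃x ¬A, ¬∃x A ≡ ∀x ¬A, De Morgan for ∧/∨):
  (∃a ¬S(a)) ∧ (∃g Q(g,g))
All bound variables are already distinct, so no renaming is needed.
Extract every quantifier outward, since the variables are now distinct and don't occur free across branches:
  ∃a ∃g (¬S(a) ∧ Q(g,g))
The quantifier ∀g sits under an odd number of negations (counting the antecedent side of each →), so it flips to ∃g.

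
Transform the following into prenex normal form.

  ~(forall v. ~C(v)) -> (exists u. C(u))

Rewrite implications/biconditionals: A → B as ¬A ∨ B.
  ~~(forall v. ~C(v)) | (exists u. C(u))
Drive negations inward (¬∀x A ≡ ∃x ¬A, ¬∃x A ≡ ∀x ¬A, De Morgan for ∧/∨):
  (forall v. ~C(v)) | (exists u. C(u))
All bound variables are already distinct, so no renaming is needed.
Finally move all quantifiers to the prefix:
  forall v. exists u. (~C(v) | C(u))

forall v. exists u. (~C(v) | C(u))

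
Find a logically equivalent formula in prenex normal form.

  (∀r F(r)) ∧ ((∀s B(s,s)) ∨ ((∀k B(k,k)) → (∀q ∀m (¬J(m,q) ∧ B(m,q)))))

Eliminate → and ↔ using ¬ and ∨.
  (∀r F(r)) ∧ ((∀s B(s,s)) ∨ ¬(∀k B(k,k)) ∨ (∀q ∀m (¬J(m,q) ∧ B(m,q))))
Move each ¬ inward, flipping quantifiers it crosses:
  (∀r F(r)) ∧ ((∀s B(s,s)) ∨ (∃k ¬B(k,k)) ∨ (∀q ∀m (¬J(m,q) ∧ B(m,q))))
All bound variables are already distinct, so no renaming is needed.
Extract every quantifier outward, since the variables are now distinct and don't occur free across branches:
  ∀r ∀s ∃k ∀q ∀m (F(r) ∧ (B(s,s) ∨ ¬B(k,k) ∨ ¬J(m,q) ∧ B(m,q)))

∀r ∀s ∃k ∀q ∀m (F(r) ∧ (B(s,s) ∨ ¬B(k,k) ∨ ¬J(m,q) ∧ B(m,q)))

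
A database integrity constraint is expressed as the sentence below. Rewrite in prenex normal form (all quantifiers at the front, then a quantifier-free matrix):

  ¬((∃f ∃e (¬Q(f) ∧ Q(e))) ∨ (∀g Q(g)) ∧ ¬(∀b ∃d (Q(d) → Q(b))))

First replace A → B with ¬A ∨ B.
  ¬((∃f ∃e (¬Q(f) ∧ Q(e))) ∨ (∀g Q(g)) ∧ ¬(∀b ∃d (¬Q(d) ∨ Q(b))))
Drive negations inward (¬∀x A ≡ ∃x ¬A, ¬∃x A ≡ ∀x ¬A, De Morgan for ∧/∨):
  (∀f ∀e (Q(f) ∨ ¬Q(e))) ∧ ((∃g ¬Q(g)) ∨ (∀b ∃d (¬Q(d) ∨ Q(b))))
All bound variables are already distinct, so no renaming is needed.
Pull the quantifiers to the front (each side's bound variable is not free in the other side):
  ∀f ∀e ∃g ∀b ∃d ((Q(f) ∨ ¬Q(e)) ∧ (¬Q(g) ∨ ¬Q(d) ∨ Q(b)))

∀f ∀e ∃g ∀b ∃d ((Q(f) ∨ ¬Q(e)) ∧ (¬Q(g) ∨ ¬Q(d) ∨ Q(b)))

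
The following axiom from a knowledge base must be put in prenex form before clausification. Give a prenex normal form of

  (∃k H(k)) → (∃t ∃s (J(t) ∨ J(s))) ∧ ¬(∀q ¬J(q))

Eliminate → and ↔ using ¬ and ∨.
  ¬(∃k H(k)) ∨ (∃t ∃s (J(t) ∨ J(s))) ∧ ¬(∀q ¬J(q))
Drive negations inward (¬∀x A ≡ ∃x ¬A, ¬∃x A ≡ ∀x ¬A, De Morgan for ∧/∨):
  (∀k ¬H(k)) ∨ (∃t ∃s (J(t) ∨ J(s))) ∧ (∃q J(q))
All bound variables are already distinct, so no renaming is needed.
Finally move all quantifiers to the prefix:
  ∀k ∃t ∃s ∃q (¬H(k) ∨ (J(t) ∨ J(s)) ∧ J(q))

∀k ∃t ∃s ∃q (¬H(k) ∨ (J(t) ∨ J(s)) ∧ J(q))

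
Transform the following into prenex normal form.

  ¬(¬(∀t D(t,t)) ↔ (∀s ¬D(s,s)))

First replace A → B with ¬A ∨ B; A ↔ B as (¬A ∨ B) ∧ (¬B ∨ A).
  ¬((¬¬(∀t D(t,t)) ∨ (∀s ¬D(s,s))) ∧ (¬(∀s ¬D(s,s)) ∨ ¬(∀t D(t,t))))
Move each ¬ inward, flipping quantifiers it crosses:
  (∃t ¬D(t,t)) ∧ (∃s D(s,s)) ∨ (∀s ¬D(s,s)) ∧ (∀t D(t,t))
Standardize variables apart so no two quantifiers bind the same name: s↦x1, t↦a.
  (∃t ¬D(t,t)) ∧ (∃s D(s,s)) ∨ (∀x1 ¬D(x1,x1)) ∧ (∀a D(a,a))
Finally move all quantifiers to the prefix:
  ∃t ∃s ∀x1 ∀a (¬D(t,t) ∧ D(s,s) ∨ ¬D(x1,x1) ∧ D(a,a))

∃t ∃s ∀x1 ∀a (¬D(t,t) ∧ D(s,s) ∨ ¬D(x1,x1) ∧ D(a,a))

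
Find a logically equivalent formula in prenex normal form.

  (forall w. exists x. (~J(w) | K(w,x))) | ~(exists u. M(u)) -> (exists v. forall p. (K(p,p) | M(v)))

Rewrite implications/biconditionals: A → B as ¬A ∨ B.
  ~((forall w. exists x. (~J(w) | K(w,x))) | ~(exists u. M(u))) | (exists v. forall p. (K(p,p) | M(v)))
Move each ¬ inward, flipping quantifiers it crosses:
  (exists w. forall x. (J(w) & ~K(w,x))) & (exists u. M(u)) | (exists v. forall p. (K(p,p) | M(v)))
All bound variables are already distinct, so no renaming is needed.
Extract every quantifier outward, since the variables are now distinct and don't occur free across branches:
  exists w. forall x. exists u. exists v. forall p. (J(w) & ~K(w,x) & M(u) | K(p,p) | M(v))

exists w. forall x. exists u. exists v. forall p. (J(w) & ~K(w,x) & M(u) | K(p,p) | M(v))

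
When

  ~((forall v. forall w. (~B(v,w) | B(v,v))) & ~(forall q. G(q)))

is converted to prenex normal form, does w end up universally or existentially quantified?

Push ¬ through the quantifiers and connectives to reach negation normal form:
  (exists v. exists w. (B(v,w) & ~B(v,v))) | (forall q. G(q))
All bound variables are already distinct, so no renaming is needed.
Finally move all quantifiers to the prefix:
  exists v. exists w. forall q. (B(v,w) & ~B(v,v) | G(q))
The quantifier forall w sits under an odd number of negations, so it flips to exists w.

existential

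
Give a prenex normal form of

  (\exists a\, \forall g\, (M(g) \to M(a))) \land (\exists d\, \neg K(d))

Rewrite implications/biconditionals: A → B as ¬A ∨ B.
  (\exists a\, \forall g\, (\neg M(g) \lor M(a))) \land (\exists d\, \neg K(d))
All bound variables are already distinct, so no renaming is needed.
Finally move all quantifiers to the prefix:
  \exists a\, \forall g\, \exists d\, ((\neg M(g) \lor M(a)) \land \neg K(d))

\exists a\, \forall g\, \exists d\, ((\neg M(g) \lor M(a)) \land \neg K(d))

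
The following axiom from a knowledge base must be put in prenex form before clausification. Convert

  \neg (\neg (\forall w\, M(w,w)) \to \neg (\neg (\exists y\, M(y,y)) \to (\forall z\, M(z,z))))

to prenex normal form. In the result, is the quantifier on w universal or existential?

existential

Rewrite implications/biconditionals: A → B as ¬A ∨ B.
  \neg (\neg \neg (\forall w\, M(w,w)) \lor \neg (\neg \neg (\exists y\, M(y,y)) \lor (\forall z\, M(z,z))))
Move each ¬ inward, flipping quantifiers it crosses:
  (\exists w\, \neg M(w,w)) \land ((\exists y\, M(y,y)) \lor (\forall z\, M(z,z)))
All bound variables are already distinct, so no renaming is needed.
Pull the quantifiers to the front (each side's bound variable is not free in the other side):
  \exists w\, \exists y\, \forall z\, (\neg M(w,w) \land (M(y,y) \lor M(z,z)))
The quantifier \forall w sits under an odd number of negations (counting the antecedent side of each →), so it flips to \exists w.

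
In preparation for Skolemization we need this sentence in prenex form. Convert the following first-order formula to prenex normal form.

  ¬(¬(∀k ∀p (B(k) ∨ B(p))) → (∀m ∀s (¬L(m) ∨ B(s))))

Rewrite implications/biconditionals: A → B as ¬A ∨ B.
  ¬(¬¬(∀k ∀p (B(k) ∨ B(p))) ∨ (∀m ∀s (¬L(m) ∨ B(s))))
Push ¬ through the quantifiers and connectives to reach negation normal form:
  (∃k ∃p (¬B(k) ∧ ¬B(p))) ∧ (∃m ∃s (L(m) ∧ ¬B(s)))
All bound variables are already distinct, so no renaming is needed.
Extract every quantifier outward, since the variables are now distinct and don't occur free across branches:
  ∃k ∃p ∃m ∃s (¬B(k) ∧ ¬B(p) ∧ L(m) ∧ ¬B(s))

∃k ∃p ∃m ∃s (¬B(k) ∧ ¬B(p) ∧ L(m) ∧ ¬B(s))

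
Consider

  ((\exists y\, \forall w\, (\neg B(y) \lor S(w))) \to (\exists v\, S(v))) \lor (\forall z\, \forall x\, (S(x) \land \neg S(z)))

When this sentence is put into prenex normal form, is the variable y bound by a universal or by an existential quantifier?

Rewrite implications/biconditionals: A → B as ¬A ∨ B.
  \neg (\exists y\, \forall w\, (\neg B(y) \lor S(w))) \lor (\exists v\, S(v)) \lor (\forall z\, \forall x\, (S(x) \land \neg S(z)))
Move each ¬ inward, flipping quantifiers it crosses:
  (\forall y\, \exists w\, (B(y) \land \neg S(w))) \lor (\exists v\, S(v)) \lor (\forall z\, \forall x\, (S(x) \land \neg S(z)))
All bound variables are already distinct, so no renaming is needed.
Pull the quantifiers to the front (each side's bound variable is not free in the other side):
  \forall y\, \exists w\, \exists v\, \forall z\, \forall x\, (B(y) \land \neg S(w) \lor S(v) \lor S(x) \land \neg S(z))
The quantifier \exists y sits under an odd number of negations (counting the antecedent side of each →), so it flips to \forall y.

universal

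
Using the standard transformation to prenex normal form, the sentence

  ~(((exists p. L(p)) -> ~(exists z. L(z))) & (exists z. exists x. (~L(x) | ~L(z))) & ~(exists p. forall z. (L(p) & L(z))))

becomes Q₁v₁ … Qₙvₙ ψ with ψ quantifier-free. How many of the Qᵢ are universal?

3

First replace A → B with ¬A ∨ B.
  ~((~(exists p. L(p)) | ~(exists z. L(z))) & (exists z. exists x. (~L(x) | ~L(z))) & ~(exists p. forall z. (L(p) & L(z))))
Push ¬ through the quantifiers and connectives to reach negation normal form:
  (exists p. L(p)) & (exists z. L(z)) | (forall z. forall x. (L(x) & L(z))) | (exists p. forall z. (L(p) & L(z)))
Standardize variables apart so no two quantifiers bind the same name: z↦q, p↦b, z↦a.
  (exists p. L(p)) & (exists z. L(z)) | (forall q. forall x. (L(x) & L(q))) | (exists b. forall a. (L(b) & L(a)))
Pull the quantifiers to the front (each side's bound variable is not free in the other side):
  exists p. exists z. forall q. forall x. exists b. forall a. (L(p) & L(z) | L(x) & L(q) | L(b) & L(a))
The prefix is exists p exists z forall q forall x exists b forall a: 3 universal, 3 existential.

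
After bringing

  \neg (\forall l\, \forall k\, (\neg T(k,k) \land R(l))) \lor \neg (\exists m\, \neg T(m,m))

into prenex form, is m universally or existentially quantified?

universal

Move each ¬ inward, flipping quantifiers it crosses:
  (\exists l\, \exists k\, (T(k,k) \lor \neg R(l))) \lor (\forall m\, T(m,m))
Finally move all quantifiers to the prefix:
  \exists l\, \exists k\, \forall m\, (T(k,k) \lor \neg R(l) \lor T(m,m))
The quantifier \exists m sits under an odd number of negations, so it flips to \forall m.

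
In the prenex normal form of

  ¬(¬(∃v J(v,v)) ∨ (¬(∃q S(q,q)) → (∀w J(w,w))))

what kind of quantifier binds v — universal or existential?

existential

First replace A → B with ¬A ∨ B.
  ¬(¬(∃v J(v,v)) ∨ ¬¬(∃q S(q,q)) ∨ (∀w J(w,w)))
Move each ¬ inward, flipping quantifiers it crosses:
  (∃v J(v,v)) ∧ (∀q ¬S(q,q)) ∧ (∃w ¬J(w,w))
All bound variables are already distinct, so no renaming is needed.
Finally move all quantifiers to the prefix:
  ∃v ∀q ∃w (J(v,v) ∧ ¬S(q,q) ∧ ¬J(w,w))
The quantifier ∃v sits under an even number of negations (counting the antecedent side of each →), so it remains existential.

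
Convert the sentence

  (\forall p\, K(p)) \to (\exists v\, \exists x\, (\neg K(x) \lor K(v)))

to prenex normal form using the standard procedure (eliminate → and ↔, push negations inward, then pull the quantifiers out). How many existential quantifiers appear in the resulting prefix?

Rewrite implications/biconditionals: A → B as ¬A ∨ B.
  \neg (\forall p\, K(p)) \lor (\exists v\, \exists x\, (\neg K(x) \lor K(v)))
Drive negations inward (¬∀x A ≡ ∃x ¬A, ¬∃x A ≡ ∀x ¬A, De Morgan for ∧/∨):
  (\exists p\, \neg K(p)) \lor (\exists v\, \exists x\, (\neg K(x) \lor K(v)))
All bound variables are already distinct, so no renaming is needed.
Pull the quantifiers to the front (each side's bound variable is not free in the other side):
  \exists p\, \exists v\, \exists x\, (\neg K(p) \lor \neg K(x) \lor K(v))
The prefix is \exists p \exists v \exists x: 0 universal, 3 existential.

3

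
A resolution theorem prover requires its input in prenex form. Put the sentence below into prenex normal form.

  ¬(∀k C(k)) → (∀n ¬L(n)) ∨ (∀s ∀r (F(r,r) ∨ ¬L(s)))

∀k ∀n ∀s ∀r (C(k) ∨ ¬L(n) ∨ F(r,r) ∨ ¬L(s))

First replace A → B with ¬A ∨ B.
  ¬¬(∀k C(k)) ∨ (∀n ¬L(n)) ∨ (∀s ∀r (F(r,r) ∨ ¬L(s)))
Drive negations inward (¬∀x A ≡ ∃x ¬A, ¬∃x A ≡ ∀x ¬A, De Morgan for ∧/∨):
  (∀k C(k)) ∨ (∀n ¬L(n)) ∨ (∀s ∀r (F(r,r) ∨ ¬L(s)))
Pull the quantifiers to the front (each side's bound variable is not free in the other side):
  ∀k ∀n ∀s ∀r (C(k) ∨ ¬L(n) ∨ F(r,r) ∨ ¬L(s))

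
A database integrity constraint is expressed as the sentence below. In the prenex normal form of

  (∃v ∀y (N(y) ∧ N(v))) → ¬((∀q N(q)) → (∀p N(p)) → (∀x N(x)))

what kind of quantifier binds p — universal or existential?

Eliminate → and ↔ using ¬ and ∨.
  ¬(∃v ∀y (N(y) ∧ N(v))) ∨ ¬(¬(∀q N(q)) ∨ ¬(∀p N(p)) ∨ (∀x N(x)))
Drive negations inward (¬∀x A ≡ ∃x ¬A, ¬∃x A ≡ ∀x ¬A, De Morgan for ∧/∨):
  (∀v ∃y (¬N(y) ∨ ¬N(v))) ∨ (∀q N(q)) ∧ (∀p N(p)) ∧ (∃x ¬N(x))
All bound variables are already distinct, so no renaming is needed.
Pull the quantifiers to the front (each side's bound variable is not free in the other side):
  ∀v ∃y ∀q ∀p ∃x (¬N(y) ∨ ¬N(v) ∨ N(q) ∧ N(p) ∧ ¬N(x))
The quantifier ∀p sits under an even number of negations (counting the antecedent side of each →), so it remains universal.

universal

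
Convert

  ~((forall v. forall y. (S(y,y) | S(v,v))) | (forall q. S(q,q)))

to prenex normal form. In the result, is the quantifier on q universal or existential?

Move each ¬ inward, flipping quantifiers it crosses:
  (exists v. exists y. (~S(y,y) & ~S(v,v))) & (exists q. ~S(q,q))
Pull the quantifiers to the front (each side's bound variable is not free in the other side):
  exists v. exists y. exists q. (~S(y,y) & ~S(v,v) & ~S(q,q))
The quantifier forall q sits under an odd number of negations, so it flips to exists q.

existential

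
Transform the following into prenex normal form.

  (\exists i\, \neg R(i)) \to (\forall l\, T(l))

Rewrite implications/biconditionals: A → B as ¬A ∨ B.
  \neg (\exists i\, \neg R(i)) \lor (\forall l\, T(l))
Push ¬ through the quantifiers and connectives to reach negation normal form:
  (\forall i\, R(i)) \lor (\forall l\, T(l))
All bound variables are already distinct, so no renaming is needed.
Finally move all quantifiers to the prefix:
  \forall i\, \forall l\, (R(i) \lor T(l))

\forall i\, \forall l\, (R(i) \lor T(l))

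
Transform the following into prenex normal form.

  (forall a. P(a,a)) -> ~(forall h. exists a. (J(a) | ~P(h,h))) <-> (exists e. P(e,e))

forall a. forall h. exists y1. exists e. forall z. exists b. exists r. forall x1. ((P(a,a) & (J(y1) | ~P(h,h)) | P(e,e)) & (~P(z,z) | ~P(b,b) | ~J(x1) & P(r,r)))

Rewrite implications/biconditionals: A → B as ¬A ∨ B; A ↔ B as (¬A ∨ B) ∧ (¬B ∨ A).
  (~(~(forall a. P(a,a)) | ~(forall h. exists a. (J(a) | ~P(h,h)))) | (exists e. P(e,e))) & (~(exists e. P(e,e)) | ~(forall a. P(a,a)) | ~(forall h. exists a. (J(a) | ~P(h,h))))
Push ¬ through the quantifiers and connectives to reach negation normal form:
  ((forall a. P(a,a)) & (forall h. exists a. (J(a) | ~P(h,h))) | (exists e. P(e,e))) & ((forall e. ~P(e,e)) | (exists a. ~P(a,a)) | (exists h. forall a. (~J(a) & P(h,h))))
Standardize variables apart so no two quantifiers bind the same name: a↦y1, e↦z, a↦b, h↦r, a↦x1.
  ((forall a. P(a,a)) & (forall h. exists y1. (J(y1) | ~P(h,h))) | (exists e. P(e,e))) & ((forall z. ~P(z,z)) | (exists b. ~P(b,b)) | (exists r. forall x1. (~J(x1) & P(r,r))))
Extract every quantifier outward, since the variables are now distinct and don't occur free across branches:
  forall a. forall h. exists y1. exists e. forall z. exists b. exists r. forall x1. ((P(a,a) & (J(y1) | ~P(h,h)) | P(e,e)) & (~P(z,z) | ~P(b,b) | ~J(x1) & P(r,r)))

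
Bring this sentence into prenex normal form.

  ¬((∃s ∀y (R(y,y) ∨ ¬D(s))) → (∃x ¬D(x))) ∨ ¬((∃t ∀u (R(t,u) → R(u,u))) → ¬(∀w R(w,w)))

∃s ∀y ∀x ∃t ∀u ∀w ((R(y,y) ∨ ¬D(s)) ∧ D(x) ∨ (¬R(t,u) ∨ R(u,u)) ∧ R(w,w))

Eliminate → and ↔ using ¬ and ∨.
  ¬(¬(∃s ∀y (R(y,y) ∨ ¬D(s))) ∨ (∃x ¬D(x))) ∨ ¬(¬(∃t ∀u (¬R(t,u) ∨ R(u,u))) ∨ ¬(∀w R(w,w)))
Drive negations inward (¬∀x A ≡ ∃x ¬A, ¬∃x A ≡ ∀x ¬A, De Morgan for ∧/∨):
  (∃s ∀y (R(y,y) ∨ ¬D(s))) ∧ (∀x D(x)) ∨ (∃t ∀u (¬R(t,u) ∨ R(u,u))) ∧ (∀w R(w,w))
Extract every quantifier outward, since the variables are now distinct and don't occur free across branches:
  ∃s ∀y ∀x ∃t ∀u ∀w ((R(y,y) ∨ ¬D(s)) ∧ D(x) ∨ (¬R(t,u) ∨ R(u,u)) ∧ R(w,w))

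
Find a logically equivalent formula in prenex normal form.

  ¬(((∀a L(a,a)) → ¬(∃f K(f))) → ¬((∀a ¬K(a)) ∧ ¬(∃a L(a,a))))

Rewrite implications/biconditionals: A → B as ¬A ∨ B.
  ¬(¬(¬(∀a L(a,a)) ∨ ¬(∃f K(f))) ∨ ¬((∀a ¬K(a)) ∧ ¬(∃a L(a,a))))
Push ¬ through the quantifiers and connectives to reach negation normal form:
  ((∃a ¬L(a,a)) ∨ (∀f ¬K(f))) ∧ (∀a ¬K(a)) ∧ (∀a ¬L(a,a))
Rename bound variables to avoid capture: a↦z, a↦v1.
  ((∃a ¬L(a,a)) ∨ (∀f ¬K(f))) ∧ (∀z ¬K(z)) ∧ (∀v1 ¬L(v1,v1))
Extract every quantifier outward, since the variables are now distinct and don't occur free across branches:
  ∃a ∀f ∀z ∀v1 ((¬L(a,a) ∨ ¬K(f)) ∧ ¬K(z) ∧ ¬L(v1,v1))

∃a ∀f ∀z ∀v1 ((¬L(a,a) ∨ ¬K(f)) ∧ ¬K(z) ∧ ¬L(v1,v1))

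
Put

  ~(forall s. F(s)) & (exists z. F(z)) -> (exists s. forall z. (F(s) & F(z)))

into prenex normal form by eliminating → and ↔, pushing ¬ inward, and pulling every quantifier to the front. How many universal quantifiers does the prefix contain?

3

Eliminate → and ↔ using ¬ and ∨.
  ~(~(forall s. F(s)) & (exists z. F(z))) | (exists s. forall z. (F(s) & F(z)))
Move each ¬ inward, flipping quantifiers it crosses:
  (forall s. F(s)) | (forall z. ~F(z)) | (exists s. forall z. (F(s) & F(z)))
Rename bound variables to avoid capture: s↦x, z↦y1.
  (forall s. F(s)) | (forall z. ~F(z)) | (exists x. forall y1. (F(x) & F(y1)))
Finally move all quantifiers to the prefix:
  forall s. forall z. exists x. forall y1. (F(s) | ~F(z) | F(x) & F(y1))
The prefix is forall s forall z exists x forall y1: 3 universal, 1 existential.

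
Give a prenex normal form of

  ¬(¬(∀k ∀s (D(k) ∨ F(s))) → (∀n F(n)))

∃k ∃s ∃n (¬D(k) ∧ ¬F(s) ∧ ¬F(n))

Eliminate → and ↔ using ¬ and ∨.
  ¬(¬¬(∀k ∀s (D(k) ∨ F(s))) ∨ (∀n F(n)))
Push ¬ through the quantifiers and connectives to reach negation normal form:
  (∃k ∃s (¬D(k) ∧ ¬F(s))) ∧ (∃n ¬F(n))
All bound variables are already distinct, so no renaming is needed.
Finally move all quantifiers to the prefix:
  ∃k ∃s ∃n (¬D(k) ∧ ¬F(s) ∧ ¬F(n))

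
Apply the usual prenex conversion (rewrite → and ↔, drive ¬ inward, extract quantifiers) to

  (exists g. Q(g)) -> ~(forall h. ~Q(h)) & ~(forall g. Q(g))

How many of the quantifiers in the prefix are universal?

1

Eliminate → and ↔ using ¬ and ∨.
  ~(exists g. Q(g)) | ~(forall h. ~Q(h)) & ~(forall g. Q(g))
Drive negations inward (¬∀x A ≡ ∃x ¬A, ¬∃x A ≡ ∀x ¬A, De Morgan for ∧/∨):
  (forall g. ~Q(g)) | (exists h. Q(h)) & (exists g. ~Q(g))
Standardize variables apart so no two quantifiers bind the same name: g↦q.
  (forall g. ~Q(g)) | (exists h. Q(h)) & (exists q. ~Q(q))
Extract every quantifier outward, since the variables are now distinct and don't occur free across branches:
  forall g. exists h. exists q. (~Q(g) | Q(h) & ~Q(q))
The prefix is forall g exists h exists q: 1 universal, 2 existential.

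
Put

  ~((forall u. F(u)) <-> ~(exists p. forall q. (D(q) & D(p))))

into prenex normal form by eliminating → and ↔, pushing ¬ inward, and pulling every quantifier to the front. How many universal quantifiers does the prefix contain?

Eliminate → and ↔ using ¬ and ∨; A ↔ B as (¬A ∨ B) ∧ (¬B ∨ A).
  ~((~(forall u. F(u)) | ~(exists p. forall q. (D(q) & D(p)))) & (~~(exists p. forall q. (D(q) & D(p))) | (forall u. F(u))))
Push ¬ through the quantifiers and connectives to reach negation normal form:
  (forall u. F(u)) & (exists p. forall q. (D(q) & D(p))) | (forall p. exists q. (~D(q) | ~D(p))) & (exists u. ~F(u))
Standardize variables apart so no two quantifiers bind the same name: p↦c, q↦x1, u↦z.
  (forall u. F(u)) & (exists p. forall q. (D(q) & D(p))) | (forall c. exists x1. (~D(x1) | ~D(c))) & (exists z. ~F(z))
Finally move all quantifiers to the prefix:
  forall u. exists p. forall q. forall c. exists x1. exists z. (F(u) & D(q) & D(p) | (~D(x1) | ~D(c)) & ~F(z))
The prefix is forall u exists p forall q forall c exists x1 exists z: 3 universal, 3 existential.

3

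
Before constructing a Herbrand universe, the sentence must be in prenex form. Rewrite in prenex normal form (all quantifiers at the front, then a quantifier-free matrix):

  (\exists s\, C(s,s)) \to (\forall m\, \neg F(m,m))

Rewrite implications/biconditionals: A → B as ¬A ∨ B.
  \neg (\exists s\, C(s,s)) \lor (\forall m\, \neg F(m,m))
Push ¬ through the quantifiers and connectives to reach negation normal form:
  (\forall s\, \neg C(s,s)) \lor (\forall m\, \neg F(m,m))
All bound variables are already distinct, so no renaming is needed.
Extract every quantifier outward, since the variables are now distinct and don't occur free across branches:
  \forall s\, \forall m\, (\neg C(s,s) \lor \neg F(m,m))

\forall s\, \forall m\, (\neg C(s,s) \lor \neg F(m,m))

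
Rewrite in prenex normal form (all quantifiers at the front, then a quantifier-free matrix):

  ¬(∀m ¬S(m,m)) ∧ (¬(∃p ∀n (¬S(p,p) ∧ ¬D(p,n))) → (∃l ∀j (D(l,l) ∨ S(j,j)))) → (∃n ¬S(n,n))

∀m ∀p ∃n ∀l ∃j ∃z1 (¬S(m,m) ∨ (S(p,p) ∨ D(p,n)) ∧ ¬D(l,l) ∧ ¬S(j,j) ∨ ¬S(z1,z1))

Rewrite implications/biconditionals: A → B as ¬A ∨ B.
  ¬(¬(∀m ¬S(m,m)) ∧ (¬¬(∃p ∀n (¬S(p,p) ∧ ¬D(p,n))) ∨ (∃l ∀j (D(l,l) ∨ S(j,j))))) ∨ (∃n ¬S(n,n))
Drive negations inward (¬∀x A ≡ ∃x ¬A, ¬∃x A ≡ ∀x ¬A, De Morgan for ∧/∨):
  (∀m ¬S(m,m)) ∨ (∀p ∃n (S(p,p) ∨ D(p,n))) ∧ (∀l ∃j (¬D(l,l) ∧ ¬S(j,j))) ∨ (∃n ¬S(n,n))
Give each quantifier a distinct variable: n↦z1.
  (∀m ¬S(m,m)) ∨ (∀p ∃n (S(p,p) ∨ D(p,n))) ∧ (∀l ∃j (¬D(l,l) ∧ ¬S(j,j))) ∨ (∃z1 ¬S(z1,z1))
Finally move all quantifiers to the prefix:
  ∀m ∀p ∃n ∀l ∃j ∃z1 (¬S(m,m) ∨ (S(p,p) ∨ D(p,n)) ∧ ¬D(l,l) ∧ ¬S(j,j) ∨ ¬S(z1,z1))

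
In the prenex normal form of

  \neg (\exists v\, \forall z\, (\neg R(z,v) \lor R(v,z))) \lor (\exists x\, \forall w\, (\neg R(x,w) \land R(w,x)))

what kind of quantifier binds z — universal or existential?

existential

Move each ¬ inward, flipping quantifiers it crosses:
  (\forall v\, \exists z\, (R(z,v) \land \neg R(v,z))) \lor (\exists x\, \forall w\, (\neg R(x,w) \land R(w,x)))
Pull the quantifiers to the front (each side's bound variable is not free in the other side):
  \forall v\, \exists z\, \exists x\, \forall w\, (R(z,v) \land \neg R(v,z) \lor \neg R(x,w) \land R(w,x))
The quantifier \forall z sits under an odd number of negations, so it flips to \exists z.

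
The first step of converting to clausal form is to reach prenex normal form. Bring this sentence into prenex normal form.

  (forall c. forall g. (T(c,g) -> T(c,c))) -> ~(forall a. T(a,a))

exists c. exists g. exists a. (T(c,g) & ~T(c,c) | ~T(a,a))

Rewrite implications/biconditionals: A → B as ¬A ∨ B.
  ~(forall c. forall g. (~T(c,g) | T(c,c))) | ~(forall a. T(a,a))
Drive negations inward (¬∀x A ≡ ∃x ¬A, ¬∃x A ≡ ∀x ¬A, De Morgan for ∧/∨):
  (exists c. exists g. (T(c,g) & ~T(c,c))) | (exists a. ~T(a,a))
All bound variables are already distinct, so no renaming is needed.
Extract every quantifier outward, since the variables are now distinct and don't occur free across branches:
  exists c. exists g. exists a. (T(c,g) & ~T(c,c) | ~T(a,a))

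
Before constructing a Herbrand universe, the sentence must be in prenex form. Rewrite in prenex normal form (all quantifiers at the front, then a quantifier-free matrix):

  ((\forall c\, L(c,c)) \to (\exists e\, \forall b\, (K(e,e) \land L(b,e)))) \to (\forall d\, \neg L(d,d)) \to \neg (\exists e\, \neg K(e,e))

\forall c\, \forall e\, \exists b\, \exists d\, \forall x1\, (L(c,c) \land (\neg K(e,e) \lor \neg L(b,e)) \lor L(d,d) \lor K(x1,x1))

Eliminate → and ↔ using ¬ and ∨.
  \neg (\neg (\forall c\, L(c,c)) \lor (\exists e\, \forall b\, (K(e,e) \land L(b,e)))) \lor \neg (\forall d\, \neg L(d,d)) \lor \neg (\exists e\, \neg K(e,e))
Move each ¬ inward, flipping quantifiers it crosses:
  (\forall c\, L(c,c)) \land (\forall e\, \exists b\, (\neg K(e,e) \lor \neg L(b,e))) \lor (\exists d\, L(d,d)) \lor (\forall e\, K(e,e))
Standardize variables apart so no two quantifiers bind the same name: e↦x1.
  (\forall c\, L(c,c)) \land (\forall e\, \exists b\, (\neg K(e,e) \lor \neg L(b,e))) \lor (\exists d\, L(d,d)) \lor (\forall x1\, K(x1,x1))
Pull the quantifiers to the front (each side's bound variable is not free in the other side):
  \forall c\, \forall e\, \exists b\, \exists d\, \forall x1\, (L(c,c) \land (\neg K(e,e) \lor \neg L(b,e)) \lor L(d,d) \lor K(x1,x1))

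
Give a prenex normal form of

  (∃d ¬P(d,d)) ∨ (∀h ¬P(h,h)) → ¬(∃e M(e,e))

Rewrite implications/biconditionals: A → B as ¬A ∨ B.
  ¬((∃d ¬P(d,d)) ∨ (∀h ¬P(h,h))) ∨ ¬(∃e M(e,e))
Drive negations inward (¬∀x A ≡ ∃x ¬A, ¬∃x A ≡ ∀x ¬A, De Morgan for ∧/∨):
  (∀d P(d,d)) ∧ (∃h P(h,h)) ∨ (∀e ¬M(e,e))
Extract every quantifier outward, since the variables are now distinct and don't occur free across branches:
  ∀d ∃h ∀e (P(d,d) ∧ P(h,h) ∨ ¬M(e,e))

∀d ∃h ∀e (P(d,d) ∧ P(h,h) ∨ ¬M(e,e))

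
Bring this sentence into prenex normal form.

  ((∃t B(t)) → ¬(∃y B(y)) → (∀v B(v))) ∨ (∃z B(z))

∀t ∃y ∀v ∃z (¬B(t) ∨ B(y) ∨ B(v) ∨ B(z))

Eliminate → and ↔ using ¬ and ∨.
  ¬(∃t B(t)) ∨ ¬¬(∃y B(y)) ∨ (∀v B(v)) ∨ (∃z B(z))
Drive negations inward (¬∀x A ≡ ∃x ¬A, ¬∃x A ≡ ∀x ¬A, De Morgan for ∧/∨):
  (∀t ¬B(t)) ∨ (∃y B(y)) ∨ (∀v B(v)) ∨ (∃z B(z))
Extract every quantifier outward, since the variables are now distinct and don't occur free across branches:
  ∀t ∃y ∀v ∃z (¬B(t) ∨ B(y) ∨ B(v) ∨ B(z))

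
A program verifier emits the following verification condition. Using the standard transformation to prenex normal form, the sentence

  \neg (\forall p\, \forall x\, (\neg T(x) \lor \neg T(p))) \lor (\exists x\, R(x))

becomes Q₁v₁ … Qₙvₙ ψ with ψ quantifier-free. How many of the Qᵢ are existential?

3

Drive negations inward (¬∀x A ≡ ∃x ¬A, ¬∃x A ≡ ∀x ¬A, De Morgan for ∧/∨):
  (\exists p\, \exists x\, (T(x) \land T(p))) \lor (\exists x\, R(x))
Standardize variables apart so no two quantifiers bind the same name: x↦y.
  (\exists p\, \exists x\, (T(x) \land T(p))) \lor (\exists y\, R(y))
Finally move all quantifiers to the prefix:
  \exists p\, \exists x\, \exists y\, (T(x) \land T(p) \lor R(y))
The prefix is \exists p \exists x \exists y: 0 universal, 3 existential.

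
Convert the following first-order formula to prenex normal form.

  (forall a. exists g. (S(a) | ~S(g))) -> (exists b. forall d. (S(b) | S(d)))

exists a. forall g. exists b. forall d. (~S(a) & S(g) | S(b) | S(d))

Rewrite implications/biconditionals: A → B as ¬A ∨ B.
  ~(forall a. exists g. (S(a) | ~S(g))) | (exists b. forall d. (S(b) | S(d)))
Move each ¬ inward, flipping quantifiers it crosses:
  (exists a. forall g. (~S(a) & S(g))) | (exists b. forall d. (S(b) | S(d)))
Finally move all quantifiers to the prefix:
  exists a. forall g. exists b. forall d. (~S(a) & S(g) | S(b) | S(d))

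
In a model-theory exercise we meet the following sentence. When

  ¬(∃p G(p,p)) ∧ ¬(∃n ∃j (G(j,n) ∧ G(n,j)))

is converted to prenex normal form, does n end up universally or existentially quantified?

universal

Push ¬ through the quantifiers and connectives to reach negation normal form:
  (∀p ¬G(p,p)) ∧ (∀n ∀j (¬G(j,n) ∨ ¬G(n,j)))
Extract every quantifier outward, since the variables are now distinct and don't occur free across branches:
  ∀p ∀n ∀j (¬G(p,p) ∧ (¬G(j,n) ∨ ¬G(n,j)))
The quantifier ∃n sits under an odd number of negations, so it flips to ∀n.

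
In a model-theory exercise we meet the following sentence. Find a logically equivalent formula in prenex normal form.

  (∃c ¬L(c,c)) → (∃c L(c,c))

∀c ∃p (L(c,c) ∨ L(p,p))

First replace A → B with ¬A ∨ B.
  ¬(∃c ¬L(c,c)) ∨ (∃c L(c,c))
Push ¬ through the quantifiers and connectives to reach negation normal form:
  (∀c L(c,c)) ∨ (∃c L(c,c))
Give each quantifier a distinct variable: c↦p.
  (∀c L(c,c)) ∨ (∃p L(p,p))
Pull the quantifiers to the front (each side's bound variable is not free in the other side):
  ∀c ∃p (L(c,c) ∨ L(p,p))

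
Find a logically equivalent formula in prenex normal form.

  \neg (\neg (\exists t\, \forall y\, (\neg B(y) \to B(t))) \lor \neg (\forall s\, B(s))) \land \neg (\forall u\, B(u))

Rewrite implications/biconditionals: A → B as ¬A ∨ B.
  \neg (\neg (\exists t\, \forall y\, (\neg \neg B(y) \lor B(t))) \lor \neg (\forall s\, B(s))) \land \neg (\forall u\, B(u))
Move each ¬ inward, flipping quantifiers it crosses:
  (\exists t\, \forall y\, (B(y) \lor B(t))) \land (\forall s\, B(s)) \land (\exists u\, \neg B(u))
All bound variables are already distinct, so no renaming is needed.
Extract every quantifier outward, since the variables are now distinct and don't occur free across branches:
  \exists t\, \forall y\, \forall s\, \exists u\, ((B(y) \lor B(t)) \land B(s) \land \neg B(u))

\exists t\, \forall y\, \forall s\, \exists u\, ((B(y) \lor B(t)) \land B(s) \land \neg B(u))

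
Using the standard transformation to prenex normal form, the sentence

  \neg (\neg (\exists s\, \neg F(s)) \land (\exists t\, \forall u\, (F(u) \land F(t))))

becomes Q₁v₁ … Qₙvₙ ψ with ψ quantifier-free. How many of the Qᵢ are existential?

Push ¬ through the quantifiers and connectives to reach negation normal form:
  (\exists s\, \neg F(s)) \lor (\forall t\, \exists u\, (\neg F(u) \lor \neg F(t)))
All bound variables are already distinct, so no renaming is needed.
Pull the quantifiers to the front (each side's bound variable is not free in the other side):
  \exists s\, \forall t\, \exists u\, (\neg F(s) \lor \neg F(u) \lor \neg F(t))
The prefix is \exists s \forall t \exists u: 1 universal, 2 existential.

2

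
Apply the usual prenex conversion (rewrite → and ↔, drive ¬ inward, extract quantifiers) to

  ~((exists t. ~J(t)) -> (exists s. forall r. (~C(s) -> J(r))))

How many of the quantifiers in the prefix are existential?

Eliminate → and ↔ using ¬ and ∨.
  ~(~(exists t. ~J(t)) | (exists s. forall r. (~~C(s) | J(r))))
Push ¬ through the quantifiers and connectives to reach negation normal form:
  (exists t. ~J(t)) & (forall s. exists r. (~C(s) & ~J(r)))
Extract every quantifier outward, since the variables are now distinct and don't occur free across branches:
  exists t. forall s. exists r. (~J(t) & ~C(s) & ~J(r))
The prefix is exists t forall s exists r: 1 universal, 2 existential.

2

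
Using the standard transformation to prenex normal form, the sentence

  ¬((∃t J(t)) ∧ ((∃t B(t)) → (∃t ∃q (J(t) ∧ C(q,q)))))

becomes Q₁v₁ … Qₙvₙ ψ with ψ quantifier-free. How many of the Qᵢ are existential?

1

Rewrite implications/biconditionals: A → B as ¬A ∨ B.
  ¬((∃t J(t)) ∧ (¬(∃t B(t)) ∨ (∃t ∃q (J(t) ∧ C(q,q)))))
Drive negations inward (¬∀x A ≡ ∃x ¬A, ¬∃x A ≡ ∀x ¬A, De Morgan for ∧/∨):
  (∀t ¬J(t)) ∨ (∃t B(t)) ∧ (∀t ∀q (¬J(t) ∨ ¬C(q,q)))
Rename bound variables to avoid capture: t↦c, t↦w.
  (∀t ¬J(t)) ∨ (∃c B(c)) ∧ (∀w ∀q (¬J(w) ∨ ¬C(q,q)))
Pull the quantifiers to the front (each side's bound variable is not free in the other side):
  ∀t ∃c ∀w ∀q (¬J(t) ∨ B(c) ∧ (¬J(w) ∨ ¬C(q,q)))
The prefix is ∀t ∃c ∀w ∀q: 3 universal, 1 existential.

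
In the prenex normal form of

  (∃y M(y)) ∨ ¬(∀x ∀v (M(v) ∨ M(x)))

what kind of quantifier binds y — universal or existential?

existential

Move each ¬ inward, flipping quantifiers it crosses:
  (∃y M(y)) ∨ (∃x ∃v (¬M(v) ∧ ¬M(x)))
All bound variables are already distinct, so no renaming is needed.
Extract every quantifier outward, since the variables are now distinct and don't occur free across branches:
  ∃y ∃x ∃v (M(y) ∨ ¬M(v) ∧ ¬M(x))
The quantifier ∃y sits under an even number of negations, so it remains existential.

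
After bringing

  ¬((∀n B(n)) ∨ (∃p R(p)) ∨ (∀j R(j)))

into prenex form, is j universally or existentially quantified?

Drive negations inward (¬∀x A ≡ ∃x ¬A, ¬∃x A ≡ ∀x ¬A, De Morgan for ∧/∨):
  (∃n ¬B(n)) ∧ (∀p ¬R(p)) ∧ (∃j ¬R(j))
Pull the quantifiers to the front (each side's bound variable is not free in the other side):
  ∃n ∀p ∃j (¬B(n) ∧ ¬R(p) ∧ ¬R(j))
The quantifier ∀j sits under an odd number of negations, so it flips to ∃j.

existential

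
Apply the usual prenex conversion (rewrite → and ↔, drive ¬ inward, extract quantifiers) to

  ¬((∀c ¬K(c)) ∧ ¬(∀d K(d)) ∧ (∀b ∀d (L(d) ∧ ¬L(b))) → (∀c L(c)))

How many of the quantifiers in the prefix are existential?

Rewrite implications/biconditionals: A → B as ¬A ∨ B.
  ¬(¬((∀c ¬K(c)) ∧ ¬(∀d K(d)) ∧ (∀b ∀d (L(d) ∧ ¬L(b)))) ∨ (∀c L(c)))
Move each ¬ inward, flipping quantifiers it crosses:
  (∀c ¬K(c)) ∧ (∃d ¬K(d)) ∧ (∀b ∀d (L(d) ∧ ¬L(b))) ∧ (∃c ¬L(c))
Give each quantifier a distinct variable: d↦w1, c↦s.
  (∀c ¬K(c)) ∧ (∃d ¬K(d)) ∧ (∀b ∀w1 (L(w1) ∧ ¬L(b))) ∧ (∃s ¬L(s))
Pull the quantifiers to the front (each side's bound variable is not free in the other side):
  ∀c ∃d ∀b ∀w1 ∃s (¬K(c) ∧ ¬K(d) ∧ L(w1) ∧ ¬L(b) ∧ ¬L(s))
The prefix is ∀c ∃d ∀b ∀w1 ∃s: 3 universal, 2 existential.

2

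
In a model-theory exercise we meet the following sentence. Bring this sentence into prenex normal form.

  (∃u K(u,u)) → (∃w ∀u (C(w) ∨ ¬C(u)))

Rewrite implications/biconditionals: A → B as ¬A ∨ B.
  ¬(∃u K(u,u)) ∨ (∃w ∀u (C(w) ∨ ¬C(u)))
Drive negations inward (¬∀x A ≡ ∃x ¬A, ¬∃x A ≡ ∀x ¬A, De Morgan for ∧/∨):
  (∀u ¬K(u,u)) ∨ (∃w ∀u (C(w) ∨ ¬C(u)))
Rename bound variables to avoid capture: u↦r.
  (∀u ¬K(u,u)) ∨ (∃w ∀r (C(w) ∨ ¬C(r)))
Finally move all quantifiers to the prefix:
  ∀u ∃w ∀r (¬K(u,u) ∨ C(w) ∨ ¬C(r))

∀u ∃w ∀r (¬K(u,u) ∨ C(w) ∨ ¬C(r))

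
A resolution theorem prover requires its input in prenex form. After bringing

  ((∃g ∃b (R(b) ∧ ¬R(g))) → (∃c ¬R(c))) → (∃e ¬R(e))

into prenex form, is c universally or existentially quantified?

Eliminate → and ↔ using ¬ and ∨.
  ¬(¬(∃g ∃b (R(b) ∧ ¬R(g))) ∨ (∃c ¬R(c))) ∨ (∃e ¬R(e))
Push ¬ through the quantifiers and connectives to reach negation normal form:
  (∃g ∃b (R(b) ∧ ¬R(g))) ∧ (∀c R(c)) ∨ (∃e ¬R(e))
Pull the quantifiers to the front (each side's bound variable is not free in the other side):
  ∃g ∃b ∀c ∃e (R(b) ∧ ¬R(g) ∧ R(c) ∨ ¬R(e))
The quantifier ∃c sits under an odd number of negations (counting the antecedent side of each →), so it flips to ∀c.

universal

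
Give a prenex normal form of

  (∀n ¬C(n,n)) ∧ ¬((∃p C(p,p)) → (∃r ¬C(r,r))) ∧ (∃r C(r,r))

∀n ∃p ∀r ∃c (¬C(n,n) ∧ C(p,p) ∧ C(r,r) ∧ C(c,c))

Eliminate → and ↔ using ¬ and ∨.
  (∀n ¬C(n,n)) ∧ ¬(¬(∃p C(p,p)) ∨ (∃r ¬C(r,r))) ∧ (∃r C(r,r))
Push ¬ through the quantifiers and connectives to reach negation normal form:
  (∀n ¬C(n,n)) ∧ (∃p C(p,p)) ∧ (∀r C(r,r)) ∧ (∃r C(r,r))
Standardize variables apart so no two quantifiers bind the same name: r↦c.
  (∀n ¬C(n,n)) ∧ (∃p C(p,p)) ∧ (∀r C(r,r)) ∧ (∃c C(c,c))
Extract every quantifier outward, since the variables are now distinct and don't occur free across branches:
  ∀n ∃p ∀r ∃c (¬C(n,n) ∧ C(p,p) ∧ C(r,r) ∧ C(c,c))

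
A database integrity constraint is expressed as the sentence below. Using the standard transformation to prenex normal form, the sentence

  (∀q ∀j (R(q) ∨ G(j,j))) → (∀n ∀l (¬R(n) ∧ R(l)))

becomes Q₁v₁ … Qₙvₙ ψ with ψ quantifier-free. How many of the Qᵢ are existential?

First replace A → B with ¬A ∨ B.
  ¬(∀q ∀j (R(q) ∨ G(j,j))) ∨ (∀n ∀l (¬R(n) ∧ R(l)))
Drive negations inward (¬∀x A ≡ ∃x ¬A, ¬∃x A ≡ ∀x ¬A, De Morgan for ∧/∨):
  (∃q ∃j (¬R(q) ∧ ¬G(j,j))) ∨ (∀n ∀l (¬R(n) ∧ R(l)))
Pull the quantifiers to the front (each side's bound variable is not free in the other side):
  ∃q ∃j ∀n ∀l (¬R(q) ∧ ¬G(j,j) ∨ ¬R(n) ∧ R(l))
The prefix is ∃q ∃j ∀n ∀l: 2 universal, 2 existential.

2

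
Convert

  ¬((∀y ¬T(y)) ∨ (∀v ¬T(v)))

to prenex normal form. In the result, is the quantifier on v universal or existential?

Drive negations inward (¬∀x A ≡ ∃x ¬A, ¬∃x A ≡ ∀x ¬A, De Morgan for ∧/∨):
  (∃y T(y)) ∧ (∃v T(v))
All bound variables are already distinct, so no renaming is needed.
Finally move all quantifiers to the prefix:
  ∃y ∃v (T(y) ∧ T(v))
The quantifier ∀v sits under an odd number of negations, so it flips to ∃v.

existential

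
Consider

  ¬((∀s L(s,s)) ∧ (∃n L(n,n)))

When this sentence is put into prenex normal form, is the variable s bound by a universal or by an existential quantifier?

Move each ¬ inward, flipping quantifiers it crosses:
  (∃s ¬L(s,s)) ∨ (∀n ¬L(n,n))
Finally move all quantifiers to the prefix:
  ∃s ∀n (¬L(s,s) ∨ ¬L(n,n))
The quantifier ∀s sits under an odd number of negations, so it flips to ∃s.

existential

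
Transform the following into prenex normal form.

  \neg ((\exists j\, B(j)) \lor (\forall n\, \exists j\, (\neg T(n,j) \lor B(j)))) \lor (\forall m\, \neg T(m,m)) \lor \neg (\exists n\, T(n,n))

\forall j\, \exists n\, \forall y\, \forall m\, \forall u1\, (\neg B(j) \land T(n,y) \land \neg B(y) \lor \neg T(m,m) \lor \neg T(u1,u1))

Push ¬ through the quantifiers and connectives to reach negation normal form:
  (\forall j\, \neg B(j)) \land (\exists n\, \forall j\, (T(n,j) \land \neg B(j))) \lor (\forall m\, \neg T(m,m)) \lor (\forall n\, \neg T(n,n))
Give each quantifier a distinct variable: j↦y, n↦u1.
  (\forall j\, \neg B(j)) \land (\exists n\, \forall y\, (T(n,y) \land \neg B(y))) \lor (\forall m\, \neg T(m,m)) \lor (\forall u1\, \neg T(u1,u1))
Finally move all quantifiers to the prefix:
  \forall j\, \exists n\, \forall y\, \forall m\, \forall u1\, (\neg B(j) \land T(n,y) \land \neg B(y) \lor \neg T(m,m) \lor \neg T(u1,u1))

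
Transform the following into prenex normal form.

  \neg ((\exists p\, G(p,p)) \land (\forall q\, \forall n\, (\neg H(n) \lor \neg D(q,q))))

Push ¬ through the quantifiers and connectives to reach negation normal form:
  (\forall p\, \neg G(p,p)) \lor (\exists q\, \exists n\, (H(n) \land D(q,q)))
Finally move all quantifiers to the prefix:
  \forall p\, \exists q\, \exists n\, (\neg G(p,p) \lor H(n) \land D(q,q))

\forall p\, \exists q\, \exists n\, (\neg G(p,p) \lor H(n) \land D(q,q))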